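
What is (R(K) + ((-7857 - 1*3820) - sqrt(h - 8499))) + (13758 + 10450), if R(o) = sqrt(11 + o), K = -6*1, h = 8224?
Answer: 12531 + sqrt(5) - 5*I*sqrt(11) ≈ 12533.0 - 16.583*I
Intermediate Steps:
K = -6
(R(K) + ((-7857 - 1*3820) - sqrt(h - 8499))) + (13758 + 10450) = (sqrt(11 - 6) + ((-7857 - 1*3820) - sqrt(8224 - 8499))) + (13758 + 10450) = (sqrt(5) + ((-7857 - 3820) - sqrt(-275))) + 24208 = (sqrt(5) + (-11677 - 5*I*sqrt(11))) + 24208 = (-11677 + sqrt(5) - 5*I*sqrt(11)) + 24208 = 12531 + sqrt(5) - 5*I*sqrt(11)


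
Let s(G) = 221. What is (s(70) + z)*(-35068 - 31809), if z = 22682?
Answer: -1531683931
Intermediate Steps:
(s(70) + z)*(-35068 - 31809) = (221 + 22682)*(-35068 - 31809) = 22903*(-66877) = -1531683931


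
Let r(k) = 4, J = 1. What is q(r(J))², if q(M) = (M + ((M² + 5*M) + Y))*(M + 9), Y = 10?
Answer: 422500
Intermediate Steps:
q(M) = (9 + M)*(10 + M² + 6*M) (q(M) = (M + ((M² + 5*M) + 10))*(M + 9) = (M + (10 + M² + 5*M))*(9 + M) = (10 + M² + 6*M)*(9 + M) = (9 + M)*(10 + M² + 6*M))
q(r(J))² = (90 + 4³ + 15*4² + 64*4)² = (90 + 64 + 15*16 + 256)² = (90 + 64 + 240 + 256)² = 650² = 422500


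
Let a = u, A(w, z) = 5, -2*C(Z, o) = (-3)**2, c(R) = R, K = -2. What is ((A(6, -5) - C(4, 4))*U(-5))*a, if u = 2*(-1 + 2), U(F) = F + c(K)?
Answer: -133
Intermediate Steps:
C(Z, o) = -9/2 (C(Z, o) = -1/2*(-3)**2 = -1/2*9 = -9/2)
U(F) = -2 + F (U(F) = F - 2 = -2 + F)
u = 2 (u = 2*1 = 2)
a = 2
((A(6, -5) - C(4, 4))*U(-5))*a = ((5 - 1*(-9/2))*(-2 - 5))*2 = ((5 + 9/2)*(-7))*2 = ((19/2)*(-7))*2 = -133/2*2 = -133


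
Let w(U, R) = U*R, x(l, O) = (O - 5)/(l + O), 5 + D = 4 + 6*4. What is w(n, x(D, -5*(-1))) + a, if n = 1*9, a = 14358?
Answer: 14358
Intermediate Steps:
D = 23 (D = -5 + (4 + 6*4) = -5 + (4 + 24) = -5 + 28 = 23)
n = 9
x(l, O) = (-5 + O)/(O + l)
w(U, R) = R*U
w(n, x(D, -5*(-1))) + a = ((-5 - 5*(-1))/(-5*(-1) + 23))*9 + 14358 = ((-5 + 5)/(5 + 23))*9 + 14358 = (0/28)*9 + 14358 = ((1/28)*0)*9 + 14358 = 0*9 + 14358 = 0 + 14358 = 14358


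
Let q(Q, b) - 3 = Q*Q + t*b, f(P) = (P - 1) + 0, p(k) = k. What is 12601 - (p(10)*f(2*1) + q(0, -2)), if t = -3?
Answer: 12582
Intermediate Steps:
f(P) = -1 + P (f(P) = (-1 + P) + 0 = -1 + P)
q(Q, b) = 3 + Q² - 3*b (q(Q, b) = 3 + (Q*Q - 3*b) = 3 + (Q² - 3*b) = 3 + Q² - 3*b)
12601 - (p(10)*f(2*1) + q(0, -2)) = 12601 - (10*(-1 + 2*1) + (3 + 0² - 3*(-2))) = 12601 - (10*(-1 + 2) + (3 + 0 + 6)) = 12601 - (10*1 + 9) = 12601 - (10 + 9) = 12601 - 1*19 = 12601 - 19 = 12582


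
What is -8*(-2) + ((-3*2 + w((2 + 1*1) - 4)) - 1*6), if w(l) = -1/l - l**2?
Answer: 4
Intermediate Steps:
-8*(-2) + ((-3*2 + w((2 + 1*1) - 4)) - 1*6) = -8*(-2) + ((-3*2 + (-1 - ((2 + 1*1) - 4)**3)/((2 + 1*1) - 4)) - 1*6) = 16 + ((-6 + (-1 - ((2 + 1) - 4)**3)/((2 + 1) - 4)) - 6) = 16 + ((-6 + (-1 - (3 - 4)**3)/(3 - 4)) - 6) = 16 + ((-6 + (-1 - 1*(-1)**3)/(-1)) - 6) = 16 + ((-6 - (-1 - 1*(-1))) - 6) = 16 + ((-6 - (-1 + 1)) - 6) = 16 + ((-6 - 1*0) - 6) = 16 + ((-6 + 0) - 6) = 16 + (-6 - 6) = 16 - 12 = 4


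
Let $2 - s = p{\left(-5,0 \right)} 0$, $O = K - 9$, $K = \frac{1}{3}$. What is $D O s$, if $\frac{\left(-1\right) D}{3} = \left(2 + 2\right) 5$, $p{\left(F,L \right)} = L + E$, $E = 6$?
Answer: $1040$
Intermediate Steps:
$p{\left(F,L \right)} = 6 + L$ ($p{\left(F,L \right)} = L + 6 = 6 + L$)
$D = -60$ ($D = - 3 \left(2 + 2\right) 5 = - 3 \cdot 4 \cdot 5 = \left(-3\right) 20 = -60$)
$K = \frac{1}{3} \approx 0.33333$
$O = - \frac{26}{3}$ ($O = \frac{1}{3} - 9 = - \frac{26}{3} \approx -8.6667$)
$s = 2$ ($s = 2 - \left(6 + 0\right) 0 = 2 - 6 \cdot 0 = 2 - 0 = 2 + 0 = 2$)
$D O s = \left(-60\right) \left(- \frac{26}{3}\right) 2 = 520 \cdot 2 = 1040$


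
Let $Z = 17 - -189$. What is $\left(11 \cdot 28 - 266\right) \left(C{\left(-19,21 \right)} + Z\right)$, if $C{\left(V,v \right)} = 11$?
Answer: $9114$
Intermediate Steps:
$Z = 206$ ($Z = 17 + 189 = 206$)
$\left(11 \cdot 28 - 266\right) \left(C{\left(-19,21 \right)} + Z\right) = \left(11 \cdot 28 - 266\right) \left(11 + 206\right) = \left(308 - 266\right) 217 = 42 \cdot 217 = 9114$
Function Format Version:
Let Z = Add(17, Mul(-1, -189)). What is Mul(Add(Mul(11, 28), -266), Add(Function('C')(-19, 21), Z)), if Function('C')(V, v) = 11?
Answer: 9114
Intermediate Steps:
Z = 206 (Z = Add(17, 189) = 206)
Mul(Add(Mul(11, 28), -266), Add(Function('C')(-19, 21), Z)) = Mul(Add(Mul(11, 28), -266), Add(11, 206)) = Mul(Add(308, -266), 217) = Mul(42, 217) = 9114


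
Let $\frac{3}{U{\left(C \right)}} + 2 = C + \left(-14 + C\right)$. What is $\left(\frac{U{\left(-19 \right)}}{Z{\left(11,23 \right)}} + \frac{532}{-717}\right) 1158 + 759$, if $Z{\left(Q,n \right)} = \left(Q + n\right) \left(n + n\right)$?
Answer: $- \frac{112424219}{1121388} \approx -100.25$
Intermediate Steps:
$Z{\left(Q,n \right)} = 2 n \left(Q + n\right)$ ($Z{\left(Q,n \right)} = \left(Q + n\right) 2 n = 2 n \left(Q + n\right)$)
$U{\left(C \right)} = \frac{3}{-16 + 2 C}$ ($U{\left(C \right)} = \frac{3}{-2 + \left(C + \left(-14 + C\right)\right)} = \frac{3}{-2 + \left(-14 + 2 C\right)} = \frac{3}{-16 + 2 C}$)
$\left(\frac{U{\left(-19 \right)}}{Z{\left(11,23 \right)}} + \frac{532}{-717}\right) 1158 + 759 = \left(\frac{\frac{3}{2} \frac{1}{-8 - 19}}{2 \cdot 23 \left(11 + 23\right)} + \frac{532}{-717}\right) 1158 + 759 = \left(\frac{\frac{3}{2} \frac{1}{-27}}{2 \cdot 23 \cdot 34} + 532 \left(- \frac{1}{717}\right)\right) 1158 + 759 = \left(\frac{\frac{3}{2} \left(- \frac{1}{27}\right)}{1564} - \frac{532}{717}\right) 1158 + 759 = \left(\left(- \frac{1}{18}\right) \frac{1}{1564} - \frac{532}{717}\right) 1158 + 759 = \left(- \frac{1}{28152} - \frac{532}{717}\right) 1158 + 759 = \left(- \frac{4992527}{6728328}\right) 1158 + 759 = - \frac{963557711}{1121388} + 759 = - \frac{112424219}{1121388}$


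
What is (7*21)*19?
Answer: 2793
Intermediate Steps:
(7*21)*19 = 147*19 = 2793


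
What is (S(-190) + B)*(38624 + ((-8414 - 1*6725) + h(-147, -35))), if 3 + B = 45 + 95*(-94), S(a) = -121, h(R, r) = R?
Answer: -210252042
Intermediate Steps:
B = -8888 (B = -3 + (45 + 95*(-94)) = -3 + (45 - 8930) = -3 - 8885 = -8888)
(S(-190) + B)*(38624 + ((-8414 - 1*6725) + h(-147, -35))) = (-121 - 8888)*(38624 + ((-8414 - 1*6725) - 147)) = -9009*(38624 + ((-8414 - 6725) - 147)) = -9009*(38624 + (-15139 - 147)) = -9009*(38624 - 15286) = -9009*23338 = -210252042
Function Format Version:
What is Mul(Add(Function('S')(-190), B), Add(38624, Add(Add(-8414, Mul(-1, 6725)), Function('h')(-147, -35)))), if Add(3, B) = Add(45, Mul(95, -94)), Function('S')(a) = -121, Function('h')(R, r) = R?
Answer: -210252042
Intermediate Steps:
B = -8888 (B = Add(-3, Add(45, Mul(95, -94))) = Add(-3, Add(45, -8930)) = Add(-3, -8885) = -8888)
Mul(Add(Function('S')(-190), B), Add(38624, Add(Add(-8414, Mul(-1, 6725)), Function('h')(-147, -35)))) = Mul(Add(-121, -8888), Add(38624, Add(Add(-8414, Mul(-1, 6725)), -147))) = Mul(-9009, Add(38624, Add(Add(-8414, -6725), -147))) = Mul(-9009, Add(38624, Add(-15139, -147))) = Mul(-9009, Add(38624, -15286)) = Mul(-9009, 23338) = -210252042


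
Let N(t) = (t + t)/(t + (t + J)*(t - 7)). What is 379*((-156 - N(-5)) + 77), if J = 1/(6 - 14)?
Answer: -3375753/113 ≈ -29874.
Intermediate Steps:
J = -⅛ (J = 1/(-8) = -⅛ ≈ -0.12500)
N(t) = 2*t/(t + (-7 + t)*(-⅛ + t)) (N(t) = (t + t)/(t + (t - ⅛)*(t - 7)) = (2*t)/(t + (-⅛ + t)*(-7 + t)) = (2*t)/(t + (-7 + t)*(-⅛ + t)) = 2*t/(t + (-7 + t)*(-⅛ + t)))
379*((-156 - N(-5)) + 77) = 379*((-156 - 16*(-5)/(7 - 49*(-5) + 8*(-5)²)) + 77) = 379*((-156 - 16*(-5)/(7 + 245 + 8*25)) + 77) = 379*((-156 - 16*(-5)/(7 + 245 + 200)) + 77) = 379*((-156 - 16*(-5)/452) + 77) = 379*((-156 - 1*(-20/113)) + 77) = 379*((-156 + 20/113) + 77) = 379*(-17608/113 + 77) = 379*(-8907/113) = -3375753/113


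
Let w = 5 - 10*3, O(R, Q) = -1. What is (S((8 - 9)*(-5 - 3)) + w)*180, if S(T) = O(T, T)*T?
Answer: -5940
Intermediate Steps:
w = -25 (w = 5 - 30 = -25)
S(T) = -T
(S((8 - 9)*(-5 - 3)) + w)*180 = (-(8 - 9)*(-5 - 3) - 25)*180 = (-(-1)*(-8) - 25)*180 = (-1*8 - 25)*180 = (-8 - 25)*180 = -33*180 = -5940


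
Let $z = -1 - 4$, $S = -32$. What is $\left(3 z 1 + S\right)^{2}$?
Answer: $2209$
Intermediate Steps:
$z = -5$
$\left(3 z 1 + S\right)^{2} = \left(3 \left(-5\right) 1 - 32\right)^{2} = \left(\left(-15\right) 1 - 32\right)^{2} = \left(-15 - 32\right)^{2} = \left(-47\right)^{2} = 2209$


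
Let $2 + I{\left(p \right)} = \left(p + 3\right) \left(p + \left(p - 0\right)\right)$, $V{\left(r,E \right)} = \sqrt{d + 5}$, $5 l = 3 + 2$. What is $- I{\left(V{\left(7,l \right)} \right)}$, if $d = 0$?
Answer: $-8 - 6 \sqrt{5} \approx -21.416$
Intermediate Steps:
$l = 1$ ($l = \frac{3 + 2}{5} = \frac{1}{5} \cdot 5 = 1$)
$V{\left(r,E \right)} = \sqrt{5}$ ($V{\left(r,E \right)} = \sqrt{0 + 5} = \sqrt{5}$)
$I{\left(p \right)} = -2 + 2 p \left(3 + p\right)$ ($I{\left(p \right)} = -2 + \left(p + 3\right) \left(p + \left(p - 0\right)\right) = -2 + \left(3 + p\right) \left(p + \left(p + 0\right)\right) = -2 + \left(3 + p\right) \left(p + p\right) = -2 + \left(3 + p\right) 2 p = -2 + 2 p \left(3 + p\right)$)
$- I{\left(V{\left(7,l \right)} \right)} = - (-2 + 2 \left(\sqrt{5}\right)^{2} + 6 \sqrt{5}) = - (-2 + 2 \cdot 5 + 6 \sqrt{5}) = - (-2 + 10 + 6 \sqrt{5}) = - (8 + 6 \sqrt{5}) = -8 - 6 \sqrt{5}$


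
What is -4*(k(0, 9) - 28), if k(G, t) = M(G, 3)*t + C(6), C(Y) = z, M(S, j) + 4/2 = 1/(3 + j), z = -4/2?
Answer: 186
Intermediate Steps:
z = -2 (z = -4*½ = -2)
M(S, j) = -2 + 1/(3 + j)
C(Y) = -2
k(G, t) = -2 - 11*t/6 (k(G, t) = ((-5 - 2*3)/(3 + 3))*t - 2 = ((-5 - 6)/6)*t - 2 = ((⅙)*(-11))*t - 2 = -11*t/6 - 2 = -2 - 11*t/6)
-4*(k(0, 9) - 28) = -4*((-2 - 11/6*9) - 28) = -4*((-2 - 33/2) - 28) = -4*(-37/2 - 28) = -4*(-93/2) = 186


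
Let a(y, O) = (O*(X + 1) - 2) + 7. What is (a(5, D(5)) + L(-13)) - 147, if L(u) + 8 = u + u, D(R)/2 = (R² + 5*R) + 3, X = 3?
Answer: 248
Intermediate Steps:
D(R) = 6 + 2*R² + 10*R (D(R) = 2*((R² + 5*R) + 3) = 2*(3 + R² + 5*R) = 6 + 2*R² + 10*R)
L(u) = -8 + 2*u (L(u) = -8 + (u + u) = -8 + 2*u)
a(y, O) = 5 + 4*O (a(y, O) = (O*(3 + 1) - 2) + 7 = (O*4 - 2) + 7 = (4*O - 2) + 7 = (-2 + 4*O) + 7 = 5 + 4*O)
(a(5, D(5)) + L(-13)) - 147 = ((5 + 4*(6 + 2*5² + 10*5)) + (-8 + 2*(-13))) - 147 = ((5 + 4*(6 + 2*25 + 50)) + (-8 - 26)) - 147 = ((5 + 4*(6 + 50 + 50)) - 34) - 147 = ((5 + 4*106) - 34) - 147 = ((5 + 424) - 34) - 147 = (429 - 34) - 147 = 395 - 147 = 248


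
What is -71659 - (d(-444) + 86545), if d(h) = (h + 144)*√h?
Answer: -158204 + 600*I*√111 ≈ -1.582e+5 + 6321.4*I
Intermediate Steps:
d(h) = √h*(144 + h) (d(h) = (144 + h)*√h = √h*(144 + h))
-71659 - (d(-444) + 86545) = -71659 - (√(-444)*(144 - 444) + 86545) = -71659 - ((2*I*√111)*(-300) + 86545) = -71659 - (-600*I*√111 + 86545) = -71659 - (86545 - 600*I*√111) = -71659 + (-86545 + 600*I*√111) = -158204 + 600*I*√111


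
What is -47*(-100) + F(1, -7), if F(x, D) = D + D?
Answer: 4686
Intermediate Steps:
F(x, D) = 2*D
-47*(-100) + F(1, -7) = -47*(-100) + 2*(-7) = 4700 - 14 = 4686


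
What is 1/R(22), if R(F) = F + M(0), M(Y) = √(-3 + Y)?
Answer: 22/487 - I*√3/487 ≈ 0.045175 - 0.0035566*I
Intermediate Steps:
R(F) = F + I*√3 (R(F) = F + √(-3 + 0) = F + √(-3) = F + I*√3)
1/R(22) = 1/(22 + I*√3)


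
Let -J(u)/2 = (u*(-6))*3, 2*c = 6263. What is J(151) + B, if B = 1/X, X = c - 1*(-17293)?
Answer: 222055166/40849 ≈ 5436.0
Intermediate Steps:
c = 6263/2 (c = (1/2)*6263 = 6263/2 ≈ 3131.5)
J(u) = 36*u (J(u) = -2*u*(-6)*3 = -2*(-6*u)*3 = -(-36)*u = 36*u)
X = 40849/2 (X = 6263/2 - 1*(-17293) = 6263/2 + 17293 = 40849/2 ≈ 20425.)
B = 2/40849 (B = 1/(40849/2) = 2/40849 ≈ 4.8961e-5)
J(151) + B = 36*151 + 2/40849 = 5436 + 2/40849 = 222055166/40849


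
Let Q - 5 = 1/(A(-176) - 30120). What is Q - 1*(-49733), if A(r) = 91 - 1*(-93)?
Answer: 1488956767/29936 ≈ 49738.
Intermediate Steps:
A(r) = 184 (A(r) = 91 + 93 = 184)
Q = 149679/29936 (Q = 5 + 1/(184 - 30120) = 5 + 1/(-29936) = 5 - 1/29936 = 149679/29936 ≈ 5.0000)
Q - 1*(-49733) = 149679/29936 - 1*(-49733) = 149679/29936 + 49733 = 1488956767/29936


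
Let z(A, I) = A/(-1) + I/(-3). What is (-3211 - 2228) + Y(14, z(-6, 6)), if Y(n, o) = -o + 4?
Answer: -5439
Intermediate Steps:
z(A, I) = -A - I/3 (z(A, I) = A*(-1) + I*(-⅓) = -A - I/3)
Y(n, o) = 4 - o
(-3211 - 2228) + Y(14, z(-6, 6)) = (-3211 - 2228) + (4 - (-1*(-6) - ⅓*6)) = -5439 + (4 - (6 - 2)) = -5439 + (4 - 1*4) = -5439 + (4 - 4) = -5439 + 0 = -5439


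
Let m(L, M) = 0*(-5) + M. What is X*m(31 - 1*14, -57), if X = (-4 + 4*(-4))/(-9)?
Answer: -380/3 ≈ -126.67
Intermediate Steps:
m(L, M) = M (m(L, M) = 0 + M = M)
X = 20/9 (X = (-4 - 16)*(-⅑) = -20*(-⅑) = 20/9 ≈ 2.2222)
X*m(31 - 1*14, -57) = (20/9)*(-57) = -380/3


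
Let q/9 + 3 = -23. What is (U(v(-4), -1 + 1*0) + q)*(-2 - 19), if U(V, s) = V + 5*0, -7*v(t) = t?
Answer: 4902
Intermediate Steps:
q = -234 (q = -27 + 9*(-23) = -27 - 207 = -234)
v(t) = -t/7
U(V, s) = V (U(V, s) = V + 0 = V)
(U(v(-4), -1 + 1*0) + q)*(-2 - 19) = (-1/7*(-4) - 234)*(-2 - 19) = (4/7 - 234)*(-21) = -1634/7*(-21) = 4902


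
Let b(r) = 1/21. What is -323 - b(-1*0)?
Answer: -6784/21 ≈ -323.05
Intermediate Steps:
b(r) = 1/21
-323 - b(-1*0) = -323 - 1*1/21 = -323 - 1/21 = -6784/21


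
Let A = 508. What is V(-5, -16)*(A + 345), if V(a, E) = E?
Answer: -13648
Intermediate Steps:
V(-5, -16)*(A + 345) = -16*(508 + 345) = -16*853 = -13648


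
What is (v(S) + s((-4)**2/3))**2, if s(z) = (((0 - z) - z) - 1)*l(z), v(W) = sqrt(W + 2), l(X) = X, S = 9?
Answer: 314491/81 - 1120*sqrt(11)/9 ≈ 3469.9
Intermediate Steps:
v(W) = sqrt(2 + W)
s(z) = z*(-1 - 2*z) (s(z) = (((0 - z) - z) - 1)*z = ((-z - z) - 1)*z = (-2*z - 1)*z = (-1 - 2*z)*z = z*(-1 - 2*z))
(v(S) + s((-4)**2/3))**2 = (sqrt(2 + 9) - (-4)**2/3*(1 + 2*((-4)**2/3)))**2 = (sqrt(11) - 16*(1/3)*(1 + 2*(16*(1/3))))**2 = (sqrt(11) - 1*16/3*(1 + 2*(16/3)))**2 = (sqrt(11) - 1*16/3*(1 + 32/3))**2 = (sqrt(11) - 1*16/3*35/3)**2 = (sqrt(11) - 560/9)**2 = (-560/9 + sqrt(11))**2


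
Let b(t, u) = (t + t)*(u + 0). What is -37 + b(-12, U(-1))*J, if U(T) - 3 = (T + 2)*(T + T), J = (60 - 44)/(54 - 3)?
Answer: -757/17 ≈ -44.529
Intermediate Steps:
J = 16/51 ≈ 0.31373
U(T) = 3 + 2*T*(2 + T) (U(T) = 3 + (T + 2)*(T + T) = 3 + (2 + T)*(2*T) = 3 + 2*T*(2 + T))
b(t, u) = 2*t*u (b(t, u) = (2*t)*u = 2*t*u)
-37 + b(-12, U(-1))*J = -37 + (2*(-12)*(3 + 2*(-1)**2 + 4*(-1)))*(16/51) = -37 + (2*(-12)*(3 + 2*1 - 4))*(16/51) = -37 + (2*(-12)*(3 + 2 - 4))*(16/51) = -37 + (2*(-12)*1)*(16/51) = -37 - 24*16/51 = -37 - 128/17 = -757/17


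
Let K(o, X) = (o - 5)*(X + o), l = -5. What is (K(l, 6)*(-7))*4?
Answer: 280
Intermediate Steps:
K(o, X) = (-5 + o)*(X + o)
(K(l, 6)*(-7))*4 = (((-5)² - 5*6 - 5*(-5) + 6*(-5))*(-7))*4 = ((25 - 30 + 25 - 30)*(-7))*4 = -10*(-7)*4 = 70*4 = 280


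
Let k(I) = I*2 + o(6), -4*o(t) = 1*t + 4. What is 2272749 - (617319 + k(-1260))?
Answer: 3315905/2 ≈ 1.6580e+6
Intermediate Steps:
o(t) = -1 - t/4 (o(t) = -(1*t + 4)/4 = -(t + 4)/4 = -(4 + t)/4 = -1 - t/4)
k(I) = -5/2 + 2*I (k(I) = I*2 + (-1 - ¼*6) = 2*I + (-1 - 3/2) = 2*I - 5/2 = -5/2 + 2*I)
2272749 - (617319 + k(-1260)) = 2272749 - (617319 + (-5/2 + 2*(-1260))) = 2272749 - (617319 + (-5/2 - 2520)) = 2272749 - (617319 - 5045/2) = 2272749 - 1*1229593/2 = 2272749 - 1229593/2 = 3315905/2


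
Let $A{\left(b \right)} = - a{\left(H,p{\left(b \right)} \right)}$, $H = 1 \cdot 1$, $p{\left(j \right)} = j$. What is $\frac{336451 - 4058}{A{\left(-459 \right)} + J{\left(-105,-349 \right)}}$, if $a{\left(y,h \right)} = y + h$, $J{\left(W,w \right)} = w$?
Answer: $\frac{332393}{109} \approx 3049.5$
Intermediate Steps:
$H = 1$
$a{\left(y,h \right)} = h + y$
$A{\left(b \right)} = -1 - b$ ($A{\left(b \right)} = - (b + 1) = - (1 + b) = -1 - b$)
$\frac{336451 - 4058}{A{\left(-459 \right)} + J{\left(-105,-349 \right)}} = \frac{336451 - 4058}{\left(-1 - -459\right) - 349} = \frac{332393}{\left(-1 + 459\right) - 349} = \frac{332393}{458 - 349} = \frac{332393}{109}$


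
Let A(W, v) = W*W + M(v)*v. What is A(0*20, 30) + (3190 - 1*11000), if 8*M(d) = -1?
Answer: -31255/4 ≈ -7813.8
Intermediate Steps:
M(d) = -1/8 (M(d) = (1/8)*(-1) = -1/8)
A(W, v) = W**2 - v/8 (A(W, v) = W*W - v/8 = W**2 - v/8)
A(0*20, 30) + (3190 - 1*11000) = ((0*20)**2 - 1/8*30) + (3190 - 1*11000) = (0**2 - 15/4) + (3190 - 11000) = (0 - 15/4) - 7810 = -15/4 - 7810 = -31255/4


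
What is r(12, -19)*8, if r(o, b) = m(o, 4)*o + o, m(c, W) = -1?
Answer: 0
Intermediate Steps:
r(o, b) = 0 (r(o, b) = -o + o = 0)
r(12, -19)*8 = 0*8 = 0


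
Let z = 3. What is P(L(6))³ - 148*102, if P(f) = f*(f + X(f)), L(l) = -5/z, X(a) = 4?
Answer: -11047859/729 ≈ -15155.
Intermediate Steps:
L(l) = -5/3
P(f) = f*(4 + f) (P(f) = f*(f + 4) = f*(4 + f))
P(L(6))³ - 148*102 = (-5*(4 - 5/3)/3)³ - 148*102 = (-5/3*7/3)³ - 1*15096 = (-35/9)³ - 15096 = -42875/729 - 15096 = -11047859/729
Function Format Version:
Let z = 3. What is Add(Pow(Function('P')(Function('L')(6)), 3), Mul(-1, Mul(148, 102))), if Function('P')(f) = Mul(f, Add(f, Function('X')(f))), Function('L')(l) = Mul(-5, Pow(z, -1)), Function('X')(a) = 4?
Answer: Rational(-11047859, 729) ≈ -15155.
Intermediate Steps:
Function('L')(l) = Rational(-5, 3) (Function('L')(l) = Mul(-5, Pow(3, -1)) = Mul(-5, Rational(1, 3)) = Rational(-5, 3))
Function('P')(f) = Mul(f, Add(4, f)) (Function('P')(f) = Mul(f, Add(f, 4)) = Mul(f, Add(4, f)))
Add(Pow(Function('P')(Function('L')(6)), 3), Mul(-1, Mul(148, 102))) = Add(Pow(Mul(Rational(-5, 3), Add(4, Rational(-5, 3))), 3), Mul(-1, Mul(148, 102))) = Add(Pow(Mul(Rational(-5, 3), Rational(7, 3)), 3), Mul(-1, 15096)) = Add(Pow(Rational(-35, 9), 3), -15096) = Add(Rational(-42875, 729), -15096) = Rational(-11047859, 729)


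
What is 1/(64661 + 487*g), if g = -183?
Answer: -1/24460 ≈ -4.0883e-5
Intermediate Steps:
1/(64661 + 487*g) = 1/(64661 + 487*(-183)) = 1/(64661 - 89121) = 1/(-24460) = -1/24460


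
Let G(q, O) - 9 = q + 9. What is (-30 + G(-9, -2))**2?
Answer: 441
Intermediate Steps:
G(q, O) = 18 + q (G(q, O) = 9 + (q + 9) = 9 + (9 + q) = 18 + q)
(-30 + G(-9, -2))**2 = (-30 + (18 - 9))**2 = (-30 + 9)**2 = (-21)**2 = 441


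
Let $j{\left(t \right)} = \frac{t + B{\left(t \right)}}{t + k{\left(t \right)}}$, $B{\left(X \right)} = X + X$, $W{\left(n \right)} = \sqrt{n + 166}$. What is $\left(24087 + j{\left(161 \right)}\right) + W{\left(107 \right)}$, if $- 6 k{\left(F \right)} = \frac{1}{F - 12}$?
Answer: $\frac{3467345973}{143933} + \sqrt{273} \approx 24107.0$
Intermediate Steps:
$W{\left(n \right)} = \sqrt{166 + n}$
$k{\left(F \right)} = - \frac{1}{6 \left(-12 + F\right)}$ ($k{\left(F \right)} = - \frac{1}{6 \left(F - 12\right)} = - \frac{1}{6 \left(-12 + F\right)}$)
$B{\left(X \right)} = 2 X$
$j{\left(t \right)} = \frac{3 t}{t - \frac{1}{-72 + 6 t}}$ ($j{\left(t \right)} = \frac{t + 2 t}{t - \frac{1}{-72 + 6 t}} = \frac{3 t}{t - \frac{1}{-72 + 6 t}}$)
$\left(24087 + j{\left(161 \right)}\right) + W{\left(107 \right)} = \left(24087 + 18 \cdot 161 \frac{1}{-1 + 6 \cdot 161 \left(-12 + 161\right)} \left(-12 + 161\right)\right) + \sqrt{166 + 107} = \left(24087 + 18 \cdot 161 \frac{1}{-1 + 6 \cdot 161 \cdot 149} \cdot 149\right) + \sqrt{273} = \left(24087 + 18 \cdot 161 \frac{1}{-1 + 143934} \cdot 149\right) + \sqrt{273} = \left(24087 + 18 \cdot 161 \cdot \frac{1}{143933} \cdot 149\right) + \sqrt{273} = \left(24087 + \frac{431802}{143933}\right) + \sqrt{273} = \frac{3467345973}{143933} + \sqrt{273}$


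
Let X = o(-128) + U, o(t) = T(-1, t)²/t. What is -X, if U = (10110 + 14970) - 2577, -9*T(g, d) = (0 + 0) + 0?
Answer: -22503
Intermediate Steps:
T(g, d) = 0 (T(g, d) = -((0 + 0) + 0)/9 = -(0 + 0)/9 = -⅑*0 = 0)
o(t) = 0 (o(t) = 0²/t = 0/t = 0)
U = 22503 (U = 25080 - 2577 = 22503)
X = 22503 (X = 0 + 22503 = 22503)
-X = -1*22503 = -22503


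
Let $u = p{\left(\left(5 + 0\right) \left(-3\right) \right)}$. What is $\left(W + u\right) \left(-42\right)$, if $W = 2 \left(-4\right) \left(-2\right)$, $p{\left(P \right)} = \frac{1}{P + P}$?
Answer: $- \frac{3353}{5} \approx -670.6$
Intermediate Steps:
$p{\left(P \right)} = \frac{1}{2 P}$
$u = - \frac{1}{30}$ ($u = \frac{1}{2 \left(5 + 0\right) \left(-3\right)} = \frac{1}{2 \cdot 5 \left(-3\right)} = \frac{1}{2 \left(-15\right)} = \frac{1}{2} \left(- \frac{1}{15}\right) = - \frac{1}{30} \approx -0.033333$)
$W = 16$ ($W = \left(-8\right) \left(-2\right) = 16$)
$\left(W + u\right) \left(-42\right) = \left(16 - \frac{1}{30}\right) \left(-42\right) = \frac{479}{30} \left(-42\right) = - \frac{3353}{5}$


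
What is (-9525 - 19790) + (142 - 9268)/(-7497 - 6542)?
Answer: -411544159/14039 ≈ -29314.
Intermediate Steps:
(-9525 - 19790) + (142 - 9268)/(-7497 - 6542) = -29315 - 9126/(-14039) = -29315 - 9126*(-1/14039) = -29315 + 9126/14039 = -411544159/14039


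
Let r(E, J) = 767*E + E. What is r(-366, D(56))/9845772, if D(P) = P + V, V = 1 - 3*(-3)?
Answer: -23424/820481 ≈ -0.028549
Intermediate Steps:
V = 10 (V = 1 + 9 = 10)
D(P) = 10 + P (D(P) = P + 10 = 10 + P)
r(E, J) = 768*E
r(-366, D(56))/9845772 = (768*(-366))/9845772 = -281088*1/9845772 = -23424/820481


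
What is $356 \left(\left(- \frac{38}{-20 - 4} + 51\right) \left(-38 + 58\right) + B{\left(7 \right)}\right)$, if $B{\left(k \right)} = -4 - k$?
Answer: $\frac{1111432}{3} \approx 3.7048 \cdot 10^{5}$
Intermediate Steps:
$356 \left(\left(- \frac{38}{-20 - 4} + 51\right) \left(-38 + 58\right) + B{\left(7 \right)}\right) = 356 \left(\left(- \frac{38}{-20 - 4} + 51\right) \left(-38 + 58\right) - 11\right) = 356 \left(\left(- \frac{38}{-20 - 4} + 51\right) 20 - 11\right) = 356 \left(\left(- \frac{38}{-24} + 51\right) 20 - 11\right) = 356 \left(\left(\left(-38\right) \left(- \frac{1}{24}\right) + 51\right) 20 - 11\right) = 356 \left(\left(\frac{19}{12} + 51\right) 20 - 11\right) = 356 \left(\frac{631}{12} \cdot 20 - 11\right) = 356 \left(\frac{3155}{3} - 11\right) = 356 \cdot \frac{3122}{3} = \frac{1111432}{3}$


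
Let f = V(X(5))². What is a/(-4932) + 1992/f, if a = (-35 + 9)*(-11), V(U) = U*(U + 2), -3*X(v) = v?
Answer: 397890457/61650 ≈ 6454.0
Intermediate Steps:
X(v) = -v/3
V(U) = U*(2 + U)
f = 25/81 (f = ((-⅓*5)*(2 - ⅓*5))² = (-5*(2 - 5/3)/3)² = (-5/3*⅓)² = (-5/9)² = 25/81 ≈ 0.30864)
a = 286 (a = -26*(-11) = 286)
a/(-4932) + 1992/f = 286/(-4932) + 1992/(25/81) = 286*(-1/4932) + 1992*(81/25) = -143/2466 + 161352/25 = 397890457/61650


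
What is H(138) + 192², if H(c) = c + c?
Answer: 37140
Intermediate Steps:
H(c) = 2*c
H(138) + 192² = 2*138 + 192² = 276 + 36864 = 37140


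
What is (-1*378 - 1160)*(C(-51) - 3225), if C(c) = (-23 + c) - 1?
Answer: 5075400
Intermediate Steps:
C(c) = -24 + c
(-1*378 - 1160)*(C(-51) - 3225) = (-1*378 - 1160)*((-24 - 51) - 3225) = (-378 - 1160)*(-75 - 3225) = -1538*(-3300) = 5075400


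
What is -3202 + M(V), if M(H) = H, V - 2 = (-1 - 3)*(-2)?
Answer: -3192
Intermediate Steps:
V = 10 (V = 2 + (-1 - 3)*(-2) = 2 - 4*(-2) = 2 + 8 = 10)
-3202 + M(V) = -3202 + 10 = -3192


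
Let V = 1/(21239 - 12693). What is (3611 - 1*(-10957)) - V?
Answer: 124498127/8546 ≈ 14568.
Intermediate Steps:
V = 1/8546 ≈ 0.00011701
(3611 - 1*(-10957)) - V = (3611 - 1*(-10957)) - 1*1/8546 = (3611 + 10957) - 1/8546 = 14568 - 1/8546 = 124498127/8546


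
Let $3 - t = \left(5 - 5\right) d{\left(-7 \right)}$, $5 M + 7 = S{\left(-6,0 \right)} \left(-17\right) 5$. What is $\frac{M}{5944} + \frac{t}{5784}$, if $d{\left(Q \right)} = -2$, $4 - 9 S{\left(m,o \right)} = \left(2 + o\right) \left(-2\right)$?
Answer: $- \frac{49}{21690} \approx -0.0022591$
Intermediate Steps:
$S{\left(m,o \right)} = \frac{8}{9} + \frac{2 o}{9}$ ($S{\left(m,o \right)} = \frac{4}{9} - \frac{\left(2 + o\right) \left(-2\right)}{9} = \frac{4}{9} - \frac{-4 - 2 o}{9} = \frac{4}{9} + \left(\frac{4}{9} + \frac{2 o}{9}\right) = \frac{8}{9} + \frac{2 o}{9}$)
$M = - \frac{743}{45}$ ($M = - \frac{7}{5} + \frac{\left(\frac{8}{9} + \frac{2}{9} \cdot 0\right) \left(-17\right) 5}{5} = - \frac{7}{5} + \frac{\left(\frac{8}{9} + 0\right) \left(-17\right) 5}{5} = - \frac{7}{5} + \frac{\frac{8}{9} \left(-17\right) 5}{5} = - \frac{7}{5} + \frac{\left(- \frac{136}{9}\right) 5}{5} = - \frac{7}{5} + \frac{1}{5} \left(- \frac{680}{9}\right) = - \frac{7}{5} - \frac{136}{9} = - \frac{743}{45} \approx -16.511$)
$t = 3$ ($t = 3 - \left(5 - 5\right) \left(-2\right) = 3 - 0 \left(-2\right) = 3 - 0 = 3 + 0 = 3$)
$\frac{M}{5944} + \frac{t}{5784} = - \frac{743}{45 \cdot 5944} + \frac{3}{5784} = \left(- \frac{743}{45}\right) \frac{1}{5944} + 3 \cdot \frac{1}{5784} = - \frac{1}{360} + \frac{1}{1928} = - \frac{49}{21690}$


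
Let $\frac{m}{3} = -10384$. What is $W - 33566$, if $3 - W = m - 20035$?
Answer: $17624$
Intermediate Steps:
$m = -31152$ ($m = 3 \left(-10384\right) = -31152$)
$W = 51190$ ($W = 3 - \left(-31152 - 20035\right) = 3 - -51187 = 3 + 51187 = 51190$)
$W - 33566 = 51190 - 33566 = 17624$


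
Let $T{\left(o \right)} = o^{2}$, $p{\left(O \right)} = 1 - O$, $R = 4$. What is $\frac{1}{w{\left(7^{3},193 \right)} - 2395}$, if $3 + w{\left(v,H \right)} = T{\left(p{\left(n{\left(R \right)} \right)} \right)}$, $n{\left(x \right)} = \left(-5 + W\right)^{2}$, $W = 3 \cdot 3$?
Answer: $- \frac{1}{2173} \approx -0.00046019$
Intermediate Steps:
$W = 9$
$n{\left(x \right)} = 16$ ($n{\left(x \right)} = \left(-5 + 9\right)^{2} = 4^{2} = 16$)
$w{\left(v,H \right)} = 222$ ($w{\left(v,H \right)} = -3 + \left(1 - 16\right)^{2} = -3 + \left(-15\right)^{2} = -3 + 225 = 222$)
$\frac{1}{w{\left(7^{3},193 \right)} - 2395} = \frac{1}{222 - 2395} = \frac{1}{-2173} = - \frac{1}{2173}$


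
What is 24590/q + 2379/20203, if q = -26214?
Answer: -217214332/264800721 ≈ -0.82029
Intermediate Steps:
24590/q + 2379/20203 = 24590/(-26214) + 2379/20203 = 24590*(-1/26214) + 2379*(1/20203) = -12295/13107 + 2379/20203 = -217214332/264800721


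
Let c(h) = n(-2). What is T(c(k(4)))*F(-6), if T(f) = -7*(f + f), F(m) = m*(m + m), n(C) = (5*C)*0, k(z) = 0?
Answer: 0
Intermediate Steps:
n(C) = 0
F(m) = 2*m² (F(m) = m*(2*m) = 2*m²)
c(h) = 0
T(f) = -14*f
T(c(k(4)))*F(-6) = (-14*0)*(2*(-6)²) = 0*(2*36) = 0*72 = 0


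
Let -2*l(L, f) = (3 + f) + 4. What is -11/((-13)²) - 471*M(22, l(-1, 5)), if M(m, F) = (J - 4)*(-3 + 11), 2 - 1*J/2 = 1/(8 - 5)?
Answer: 424517/169 ≈ 2511.9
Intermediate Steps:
J = 10/3 (J = 4 - 2/(8 - 5) = 4 - 2/3 = 4 - 2*⅓ = 4 - ⅔ = 10/3 ≈ 3.3333)
l(L, f) = -7/2 - f/2 (l(L, f) = -((3 + f) + 4)/2 = -(7 + f)/2 = -7/2 - f/2)
M(m, F) = -16/3 (M(m, F) = (10/3 - 4)*(-3 + 11) = -⅔*8 = -16/3)
-11/((-13)²) - 471*M(22, l(-1, 5)) = -11/((-13)²) - 471*(-16/3) = -11/169 + 2512 = 424517/169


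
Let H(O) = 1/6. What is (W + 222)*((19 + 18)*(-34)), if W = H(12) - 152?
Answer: -264809/3 ≈ -88270.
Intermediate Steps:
H(O) = 1/6
W = -911/6 (W = 1/6 - 152 = -911/6 ≈ -151.83)
(W + 222)*((19 + 18)*(-34)) = (-911/6 + 222)*((19 + 18)*(-34)) = 421*(37*(-34))/6 = (421/6)*(-1258) = -264809/3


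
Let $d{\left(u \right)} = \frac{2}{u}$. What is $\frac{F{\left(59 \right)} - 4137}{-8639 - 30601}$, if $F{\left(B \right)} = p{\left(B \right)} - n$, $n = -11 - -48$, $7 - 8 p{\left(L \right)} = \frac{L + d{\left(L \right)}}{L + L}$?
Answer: $\frac{232429853}{2185511040} \approx 0.10635$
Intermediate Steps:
$p{\left(L \right)} = \frac{7}{8} - \frac{L + \frac{2}{L}}{16 L}$ ($p{\left(L \right)} = \frac{7}{8} - \frac{\left(L + \frac{2}{L}\right) \frac{1}{L + L}}{8} = \frac{7}{8} - \frac{\left(L + \frac{2}{L}\right) \frac{1}{2 L}}{8} = \frac{7}{8} - \frac{\frac{1}{2} \frac{1}{L} \left(L + \frac{2}{L}\right)}{8} = \frac{7}{8} - \frac{L + \frac{2}{L}}{16 L}$)
$n = 37$ ($n = -11 + 48 = 37$)
$F{\left(B \right)} = - \frac{579}{16} - \frac{1}{8 B^{2}}$ ($F{\left(B \right)} = \left(\frac{13}{16} - \frac{1}{8 B^{2}}\right) - 37 = - \frac{579}{16} - \frac{1}{8 B^{2}}$)
$\frac{F{\left(59 \right)} - 4137}{-8639 - 30601} = \frac{\left(- \frac{579}{16} - \frac{1}{8 \cdot 3481}\right) - 4137}{-8639 - 30601} = \frac{\left(- \frac{579}{16} - \frac{1}{27848}\right) - 4137}{-39240} = \left(\left(- \frac{579}{16} - \frac{1}{27848}\right) - 4137\right) \left(- \frac{1}{39240}\right) = \left(- \frac{2015501}{55696} - 4137\right) \left(- \frac{1}{39240}\right) = \left(- \frac{232429853}{55696}\right) \left(- \frac{1}{39240}\right) = \frac{232429853}{2185511040}$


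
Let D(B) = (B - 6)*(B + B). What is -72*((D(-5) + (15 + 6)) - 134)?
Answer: 216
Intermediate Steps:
D(B) = 2*B*(-6 + B) (D(B) = (-6 + B)*(2*B) = 2*B*(-6 + B))
-72*((D(-5) + (15 + 6)) - 134) = -72*((2*(-5)*(-6 - 5) + (15 + 6)) - 134) = -72*((2*(-5)*(-11) + 21) - 134) = -72*((110 + 21) - 134) = -72*(131 - 134) = -72*(-3) = 216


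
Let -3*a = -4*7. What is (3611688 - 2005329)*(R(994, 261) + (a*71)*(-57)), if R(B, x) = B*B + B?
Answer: 1528061849622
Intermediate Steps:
a = 28/3 (a = -(-4)*7/3 = -1/3*(-28) = 28/3 ≈ 9.3333)
R(B, x) = B + B**2 (R(B, x) = B**2 + B = B + B**2)
(3611688 - 2005329)*(R(994, 261) + (a*71)*(-57)) = (3611688 - 2005329)*(994*(1 + 994) + ((28/3)*71)*(-57)) = 1606359*(994*995 + (1988/3)*(-57)) = 1606359*(989030 - 37772) = 1606359*951258 = 1528061849622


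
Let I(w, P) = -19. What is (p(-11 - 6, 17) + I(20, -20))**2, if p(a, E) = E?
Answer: 4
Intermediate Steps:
(p(-11 - 6, 17) + I(20, -20))**2 = (17 - 19)**2 = (-2)**2 = 4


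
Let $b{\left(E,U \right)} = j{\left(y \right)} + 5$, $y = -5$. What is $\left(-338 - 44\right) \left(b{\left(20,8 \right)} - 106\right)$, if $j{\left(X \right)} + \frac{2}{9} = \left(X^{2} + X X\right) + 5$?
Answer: $\frac{158912}{9} \approx 17657.0$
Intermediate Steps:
$j{\left(X \right)} = \frac{43}{9} + 2 X^{2}$ ($j{\left(X \right)} = - \frac{2}{9} + \left(\left(X^{2} + X X\right) + 5\right) = - \frac{2}{9} + \left(\left(X^{2} + X^{2}\right) + 5\right) = - \frac{2}{9} + \left(2 X^{2} + 5\right) = - \frac{2}{9} + \left(5 + 2 X^{2}\right) = \frac{43}{9} + 2 X^{2}$)
$b{\left(E,U \right)} = \frac{538}{9}$ ($b{\left(E,U \right)} = \left(\frac{43}{9} + 2 \left(-5\right)^{2}\right) + 5 = \left(\frac{43}{9} + 2 \cdot 25\right) + 5 = \left(\frac{43}{9} + 50\right) + 5 = \frac{493}{9} + 5 = \frac{538}{9}$)
$\left(-338 - 44\right) \left(b{\left(20,8 \right)} - 106\right) = \left(-338 - 44\right) \left(\frac{538}{9} - 106\right) = \left(-382\right) \left(- \frac{416}{9}\right) = \frac{158912}{9}$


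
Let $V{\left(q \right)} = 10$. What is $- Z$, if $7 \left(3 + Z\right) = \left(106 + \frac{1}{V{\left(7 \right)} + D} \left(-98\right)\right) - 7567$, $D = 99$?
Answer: $\frac{815636}{763} \approx 1069.0$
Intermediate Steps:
$Z = - \frac{815636}{763}$ ($Z = -3 + \frac{\left(106 + \frac{1}{10 + 99} \left(-98\right)\right) - 7567}{7} = -3 + \frac{\left(106 + \frac{1}{109} \left(-98\right)\right) - 7567}{7} = -3 + \frac{\left(106 - \frac{98}{109}\right) - 7567}{7} = -3 + \frac{\frac{11456}{109} - 7567}{7} = -3 + \frac{1}{7} \left(- \frac{813347}{109}\right) = -3 - \frac{813347}{763} = - \frac{815636}{763} \approx -1069.0$)
$- Z = \left(-1\right) \left(- \frac{815636}{763}\right) = \frac{815636}{763}$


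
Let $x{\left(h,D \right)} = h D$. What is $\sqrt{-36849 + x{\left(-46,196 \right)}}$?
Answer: $i \sqrt{45865} \approx 214.16 i$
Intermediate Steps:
$x{\left(h,D \right)} = D h$
$\sqrt{-36849 + x{\left(-46,196 \right)}} = \sqrt{-36849 + 196 \left(-46\right)} = \sqrt{-36849 - 9016} = \sqrt{-45865} = i \sqrt{45865}$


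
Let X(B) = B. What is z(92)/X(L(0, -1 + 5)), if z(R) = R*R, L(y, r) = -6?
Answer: -4232/3 ≈ -1410.7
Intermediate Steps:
z(R) = R²
z(92)/X(L(0, -1 + 5)) = 92²/(-6) = 8464*(-⅙) = -4232/3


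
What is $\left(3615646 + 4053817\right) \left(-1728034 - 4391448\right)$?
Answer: $-46933140778166$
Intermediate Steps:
$\left(3615646 + 4053817\right) \left(-1728034 - 4391448\right) = 7669463 \left(-6119482\right) = -46933140778166$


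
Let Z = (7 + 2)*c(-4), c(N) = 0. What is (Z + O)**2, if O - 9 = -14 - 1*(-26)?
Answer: 441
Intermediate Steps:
O = 21 (O = 9 + (-14 - 1*(-26)) = 9 + (-14 + 26) = 9 + 12 = 21)
Z = 0 (Z = (7 + 2)*0 = 9*0 = 0)
(Z + O)**2 = (0 + 21)**2 = 21**2 = 441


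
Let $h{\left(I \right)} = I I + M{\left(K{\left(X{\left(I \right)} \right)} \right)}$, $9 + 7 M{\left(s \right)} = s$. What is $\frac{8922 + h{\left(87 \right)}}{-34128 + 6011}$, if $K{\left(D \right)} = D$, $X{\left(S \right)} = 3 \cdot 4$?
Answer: $- \frac{115440}{196819} \approx -0.58653$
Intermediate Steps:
$X{\left(S \right)} = 12$
$M{\left(s \right)} = - \frac{9}{7} + \frac{s}{7}$
$h{\left(I \right)} = \frac{3}{7} + I^{2}$ ($h{\left(I \right)} = I I + \left(- \frac{9}{7} + \frac{1}{7} \cdot 12\right) = I^{2} + \left(- \frac{9}{7} + \frac{12}{7}\right) = I^{2} + \frac{3}{7} = \frac{3}{7} + I^{2}$)
$\frac{8922 + h{\left(87 \right)}}{-34128 + 6011} = \frac{8922 + \left(\frac{3}{7} + 87^{2}\right)}{-34128 + 6011} = \frac{8922 + \left(\frac{3}{7} + 7569\right)}{-28117} = \left(8922 + \frac{52986}{7}\right) \left(- \frac{1}{28117}\right) = \frac{115440}{7} \left(- \frac{1}{28117}\right) = - \frac{115440}{196819}$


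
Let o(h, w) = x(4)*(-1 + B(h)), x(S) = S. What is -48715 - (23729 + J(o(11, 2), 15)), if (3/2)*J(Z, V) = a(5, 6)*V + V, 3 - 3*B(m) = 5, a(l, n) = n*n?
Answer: -72814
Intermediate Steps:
a(l, n) = n²
B(m) = -⅔ (B(m) = 1 - ⅓*5 = 1 - 5/3 = -⅔)
o(h, w) = -20/3 (o(h, w) = 4*(-1 - ⅔) = 4*(-5/3) = -20/3)
J(Z, V) = 74*V/3 (J(Z, V) = 2*(6²*V + V)/3 = 2*(36*V + V)/3 = 2*(37*V)/3 = 74*V/3)
-48715 - (23729 + J(o(11, 2), 15)) = -48715 - (23729 + (74/3)*15) = -48715 - (23729 + 370) = -48715 - 1*24099 = -48715 - 24099 = -72814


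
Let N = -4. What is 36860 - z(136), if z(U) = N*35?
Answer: 37000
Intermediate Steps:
z(U) = -140 (z(U) = -4*35 = -140)
36860 - z(136) = 36860 - 1*(-140) = 36860 + 140 = 37000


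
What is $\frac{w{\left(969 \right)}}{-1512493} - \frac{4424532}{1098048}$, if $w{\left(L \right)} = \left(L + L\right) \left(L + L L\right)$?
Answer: $- \frac{23891418036269}{19771308496} \approx -1208.4$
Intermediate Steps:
$w{\left(L \right)} = 2 L \left(L + L^{2}\right)$
$\frac{w{\left(969 \right)}}{-1512493} - \frac{4424532}{1098048} = \frac{2 \cdot 969^{2} \left(1 + 969\right)}{-1512493} - \frac{4424532}{1098048} = 2 \cdot 938961 \cdot 970 \left(- \frac{1}{1512493}\right) - \frac{52673}{13072} = 1821584340 \left(- \frac{1}{1512493}\right) - \frac{52673}{13072} = - \frac{1821584340}{1512493} - \frac{52673}{13072} = - \frac{23891418036269}{19771308496}$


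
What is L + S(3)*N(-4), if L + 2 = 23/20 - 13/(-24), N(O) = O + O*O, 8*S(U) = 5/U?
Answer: 263/120 ≈ 2.1917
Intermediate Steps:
S(U) = 5/(8*U) (S(U) = (5/U)/8 = 5/(8*U))
N(O) = O + O²
L = -37/120 (L = -2 + (23/20 - 13/(-24)) = -2 + (23*(1/20) - 13*(-1/24)) = -2 + (23/20 + 13/24) = -2 + 203/120 = -37/120 ≈ -0.30833)
L + S(3)*N(-4) = -37/120 + ((5/8)/3)*(-4*(1 - 4)) = -37/120 + ((5/8)*(⅓))*(-4*(-3)) = -37/120 + (5/24)*12 = -37/120 + 5/2 = 263/120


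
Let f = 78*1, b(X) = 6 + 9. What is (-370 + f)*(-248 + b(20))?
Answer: 68036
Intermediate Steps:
b(X) = 15
f = 78
(-370 + f)*(-248 + b(20)) = (-370 + 78)*(-248 + 15) = -292*(-233) = 68036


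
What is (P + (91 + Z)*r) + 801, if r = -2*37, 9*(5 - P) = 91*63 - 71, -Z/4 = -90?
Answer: -298774/9 ≈ -33197.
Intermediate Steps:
Z = 360 (Z = -4*(-90) = 360)
P = -5617/9 (P = 5 - (91*63 - 71)/9 = 5 - (5733 - 71)/9 = 5 - ⅑*5662 = 5 - 5662/9 = -5617/9 ≈ -624.11)
r = -74
(P + (91 + Z)*r) + 801 = (-5617/9 + (91 + 360)*(-74)) + 801 = (-5617/9 + 451*(-74)) + 801 = (-5617/9 - 33374) + 801 = -305983/9 + 801 = -298774/9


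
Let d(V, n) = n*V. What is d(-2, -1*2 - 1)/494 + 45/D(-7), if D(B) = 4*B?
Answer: -11031/6916 ≈ -1.5950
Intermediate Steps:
d(V, n) = V*n
d(-2, -1*2 - 1)/494 + 45/D(-7) = -2*(-1*2 - 1)/494 + 45/((4*(-7))) = -2*(-2 - 1)*(1/494) + 45/(-28) = -2*(-3)*(1/494) + 45*(-1/28) = 6*(1/494) - 45/28 = 3/247 - 45/28 = -11031/6916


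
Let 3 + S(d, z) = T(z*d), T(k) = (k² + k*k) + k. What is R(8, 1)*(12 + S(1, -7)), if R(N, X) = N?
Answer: 800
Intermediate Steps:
T(k) = k + 2*k² (T(k) = (k² + k²) + k = 2*k² + k = k + 2*k²)
S(d, z) = -3 + d*z*(1 + 2*d*z) (S(d, z) = -3 + (z*d)*(1 + 2*(z*d)) = -3 + (d*z)*(1 + 2*(d*z)) = -3 + (d*z)*(1 + 2*d*z) = -3 + d*z*(1 + 2*d*z))
R(8, 1)*(12 + S(1, -7)) = 8*(12 + (-3 + 1*(-7)*(1 + 2*1*(-7)))) = 8*(12 + (-3 + 1*(-7)*(1 - 14))) = 8*(12 + (-3 + 1*(-7)*(-13))) = 8*(12 + (-3 + 91)) = 8*(12 + 88) = 8*100 = 800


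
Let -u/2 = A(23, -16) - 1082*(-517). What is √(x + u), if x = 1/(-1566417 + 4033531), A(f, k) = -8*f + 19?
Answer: I*√6807664051077021054/2467114 ≈ 1057.6*I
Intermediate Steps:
A(f, k) = 19 - 8*f
x = 1/2467114 ≈ 4.0533e-7
u = -1118458 (u = -2*((19 - 8*23) - 1082*(-517)) = -2*((19 - 184) + 559394) = -2*(-165 + 559394) = -2*559229 = -1118458)
√(x + u) = √(1/2467114 - 1118458) = √(-2759363390211/2467114) = I*√6807664051077021054/2467114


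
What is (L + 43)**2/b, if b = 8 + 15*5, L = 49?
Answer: 8464/83 ≈ 101.98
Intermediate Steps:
b = 83 (b = 8 + 75 = 83)
(L + 43)**2/b = (49 + 43)**2/83 = 92**2*(1/83) = 8464*(1/83) = 8464/83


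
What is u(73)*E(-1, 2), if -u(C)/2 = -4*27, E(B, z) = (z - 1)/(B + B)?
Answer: -108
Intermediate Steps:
E(B, z) = (-1 + z)/(2*B) (E(B, z) = (-1 + z)/((2*B)) = (-1 + z)*(1/(2*B)) = (-1 + z)/(2*B))
u(C) = 216 (u(C) = -(-8)*27 = -2*(-108) = 216)
u(73)*E(-1, 2) = 216*((½)*(-1 + 2)/(-1)) = 216*((½)*(-1)*1) = 216*(-½) = -108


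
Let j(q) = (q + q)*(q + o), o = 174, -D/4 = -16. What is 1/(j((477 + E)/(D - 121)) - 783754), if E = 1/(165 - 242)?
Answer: -19263321/15151104313882 ≈ -1.2714e-6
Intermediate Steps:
D = 64 (D = -4*(-16) = 64)
E = -1/77 (E = 1/(-77) = -1/77 ≈ -0.012987)
j(q) = 2*q*(174 + q) (j(q) = (q + q)*(q + 174) = (2*q)*(174 + q) = 2*q*(174 + q))
1/(j((477 + E)/(D - 121)) - 783754) = 1/(2*((477 - 1/77)/(64 - 121))*(174 + (477 - 1/77)/(64 - 121)) - 783754) = 1/(2*((36728/77)/(-57))*(174 + (36728/77)/(-57)) - 783754) = 1/(2*((36728/77)*(-1/57))*(174 + (36728/77)*(-1/57)) - 783754) = 1/(2*(-36728/4389)*(174 - 36728/4389) - 783754) = 1/(2*(-36728/4389)*(726958/4389) - 783754) = 1/(-53399426848/19263321 - 783754) = 1/(-15151104313882/19263321) = -19263321/15151104313882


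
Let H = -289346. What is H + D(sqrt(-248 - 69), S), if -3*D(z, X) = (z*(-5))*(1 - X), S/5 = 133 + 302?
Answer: -289346 - 10870*I*sqrt(317)/3 ≈ -2.8935e+5 - 64512.0*I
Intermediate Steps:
S = 2175 (S = 5*(133 + 302) = 5*435 = 2175)
D(z, X) = 5*z*(1 - X)/3 (D(z, X) = -z*(-5)*(1 - X)/3 = -(-5*z)*(1 - X)/3 = -(-5)*z*(1 - X)/3 = 5*z*(1 - X)/3)
H + D(sqrt(-248 - 69), S) = -289346 + 5*sqrt(-248 - 69)*(1 - 1*2175)/3 = -289346 + 5*sqrt(-317)*(1 - 2175)/3 = -289346 + (5/3)*(I*sqrt(317))*(-2174) = -289346 - 10870*I*sqrt(317)/3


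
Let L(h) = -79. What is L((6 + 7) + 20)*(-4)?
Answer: 316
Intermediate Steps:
L((6 + 7) + 20)*(-4) = -79*(-4) = 316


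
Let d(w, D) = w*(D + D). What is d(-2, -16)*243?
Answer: 15552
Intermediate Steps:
d(w, D) = 2*D*w (d(w, D) = w*(2*D) = 2*D*w)
d(-2, -16)*243 = (2*(-16)*(-2))*243 = 64*243 = 15552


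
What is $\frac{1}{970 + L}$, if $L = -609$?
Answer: $\frac{1}{361} \approx 0.0027701$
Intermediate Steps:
$\frac{1}{970 + L} = \frac{1}{970 - 609} = \frac{1}{361}$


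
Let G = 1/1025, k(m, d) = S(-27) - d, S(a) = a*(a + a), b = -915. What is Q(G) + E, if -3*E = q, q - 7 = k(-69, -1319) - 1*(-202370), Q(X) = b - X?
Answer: -213096478/3075 ≈ -69300.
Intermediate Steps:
S(a) = 2*a² (S(a) = a*(2*a) = 2*a²)
k(m, d) = 1458 - d (k(m, d) = 2*(-27)² - d = 2*729 - d = 1458 - d)
G = 1/1025 ≈ 0.00097561
Q(X) = -915 - X
q = 205154 (q = 7 + ((1458 - 1*(-1319)) - 1*(-202370)) = 7 + ((1458 + 1319) + 202370) = 7 + (2777 + 202370) = 7 + 205147 = 205154)
E = -205154/3 (E = -⅓*205154 = -205154/3 ≈ -68385.)
Q(G) + E = (-915 - 1*1/1025) - 205154/3 = (-915 - 1/1025) - 205154/3 = -937876/1025 - 205154/3 = -213096478/3075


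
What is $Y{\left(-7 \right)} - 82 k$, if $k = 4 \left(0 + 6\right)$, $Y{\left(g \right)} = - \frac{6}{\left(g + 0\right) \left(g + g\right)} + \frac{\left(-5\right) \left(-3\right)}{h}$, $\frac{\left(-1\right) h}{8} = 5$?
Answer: $- \frac{771627}{392} \approx -1968.4$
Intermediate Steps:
$h = -40$ ($h = \left(-8\right) 5 = -40$)
$Y{\left(g \right)} = - \frac{3}{8} - \frac{3}{g^{2}}$ ($Y{\left(g \right)} = - \frac{6}{\left(g + 0\right) \left(g + g\right)} + \frac{\left(-5\right) \left(-3\right)}{-40} = - \frac{6}{g 2 g} + 15 \left(- \frac{1}{40}\right) = - \frac{6}{2 g^{2}} - \frac{3}{8} = - 6 \frac{1}{2 g^{2}} - \frac{3}{8} = - \frac{3}{g^{2}} - \frac{3}{8} = - \frac{3}{8} - \frac{3}{g^{2}}$)
$k = 24$ ($k = 4 \cdot 6 = 24$)
$Y{\left(-7 \right)} - 82 k = \left(- \frac{3}{8} - \frac{3}{49}\right) - 1968 = - \frac{171}{392} - 1968 = - \frac{771627}{392}$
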